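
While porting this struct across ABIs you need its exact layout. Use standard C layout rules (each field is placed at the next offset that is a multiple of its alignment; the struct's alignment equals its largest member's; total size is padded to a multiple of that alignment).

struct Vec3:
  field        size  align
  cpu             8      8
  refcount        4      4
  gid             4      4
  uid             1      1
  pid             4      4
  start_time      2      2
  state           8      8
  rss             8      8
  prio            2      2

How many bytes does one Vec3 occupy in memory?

56 bytes

@0: cpu [8B, align 8] → 8
@8: refcount [4B, align 4] → 12
@12: gid [4B, align 4] → 16
@16: uid [1B, align 1] → 17
+3 pad (align 4)
@20: pid [4B, align 4] → 24
@24: start_time [2B, align 2] → 26
+6 pad (align 8)
@32: state [8B, align 8] → 40
@40: rss [8B, align 8] → 48
@48: prio [2B, align 2] → 50
+6 tail pad (align 8)
size 56, align 8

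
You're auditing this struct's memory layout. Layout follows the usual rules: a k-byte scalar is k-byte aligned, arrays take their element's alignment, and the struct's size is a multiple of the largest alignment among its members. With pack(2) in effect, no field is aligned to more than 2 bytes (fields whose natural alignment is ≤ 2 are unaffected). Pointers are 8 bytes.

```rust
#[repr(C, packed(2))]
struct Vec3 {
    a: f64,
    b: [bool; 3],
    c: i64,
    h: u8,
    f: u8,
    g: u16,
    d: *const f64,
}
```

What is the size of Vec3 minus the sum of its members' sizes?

1

a at 0 (size 8, align 2) → ends 8
b at 8 (size 3, align 1) → ends 11
pad 1 to align 2 for c
c at 12 (size 8, align 2) → ends 20
h at 20 (size 1, align 1) → ends 21
f at 21 (size 1, align 1) → ends 22
g at 22 (size 2, align 2) → ends 24
d at 24 (size 8, align 2) → ends 32
total 32 bytes, alignment 2
data bytes 31, size 32 → padding 1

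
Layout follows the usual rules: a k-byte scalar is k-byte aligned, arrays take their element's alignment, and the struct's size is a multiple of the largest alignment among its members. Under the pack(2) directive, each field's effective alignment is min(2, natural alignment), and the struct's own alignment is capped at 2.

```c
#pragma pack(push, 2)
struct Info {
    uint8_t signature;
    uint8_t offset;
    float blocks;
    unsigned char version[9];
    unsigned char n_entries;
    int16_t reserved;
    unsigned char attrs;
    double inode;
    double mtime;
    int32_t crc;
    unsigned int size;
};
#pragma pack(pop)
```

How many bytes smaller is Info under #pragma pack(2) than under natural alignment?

natural layout:
  0..1  signature  (1B, 1-aligned)
  1..2  offset  (1B, 1-aligned)
  2..4  -- padding (2B)
  4..8  blocks  (4B, 4-aligned)
  8..17  version  (9B, 1-aligned)
  17..18  n_entries  (1B, 1-aligned)
  18..20  reserved  (2B, 2-aligned)
  20..21  attrs  (1B, 1-aligned)
  21..24  -- padding (3B)
  24..32  inode  (8B, 8-aligned)
  32..40  mtime  (8B, 8-aligned)
  40..44  crc  (4B, 4-aligned)
  44..48  size  (4B, 4-aligned)
  sizeof = 48, alignof = 8
packed(2) layout:
  0..1  signature  (1B, 1-aligned)
  1..2  offset  (1B, 1-aligned)
  2..6  blocks  (4B, 2-aligned)
  6..15  version  (9B, 1-aligned)
  15..16  n_entries  (1B, 1-aligned)
  16..18  reserved  (2B, 2-aligned)
  18..19  attrs  (1B, 1-aligned)
  19..20  -- padding (1B)
  20..28  inode  (8B, 2-aligned)
  28..36  mtime  (8B, 2-aligned)
  36..40  crc  (4B, 2-aligned)
  40..44  size  (4B, 2-aligned)
  sizeof = 44, alignof = 2
48 − 44 = 4

4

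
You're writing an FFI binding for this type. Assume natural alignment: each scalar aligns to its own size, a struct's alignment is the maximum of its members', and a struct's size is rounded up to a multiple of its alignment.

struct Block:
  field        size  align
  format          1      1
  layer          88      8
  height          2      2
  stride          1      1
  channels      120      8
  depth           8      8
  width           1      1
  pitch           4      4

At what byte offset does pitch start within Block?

@0: format [1B, align 1] → 1
+7 pad (align 8)
@8: layer [88B, align 8] → 96
@96: height [2B, align 2] → 98
@98: stride [1B, align 1] → 99
+5 pad (align 8)
@104: channels [120B, align 8] → 224
@224: depth [8B, align 8] → 232
@232: width [1B, align 1] → 233
+3 pad (align 4)
@236: pitch [4B, align 4] → 240

236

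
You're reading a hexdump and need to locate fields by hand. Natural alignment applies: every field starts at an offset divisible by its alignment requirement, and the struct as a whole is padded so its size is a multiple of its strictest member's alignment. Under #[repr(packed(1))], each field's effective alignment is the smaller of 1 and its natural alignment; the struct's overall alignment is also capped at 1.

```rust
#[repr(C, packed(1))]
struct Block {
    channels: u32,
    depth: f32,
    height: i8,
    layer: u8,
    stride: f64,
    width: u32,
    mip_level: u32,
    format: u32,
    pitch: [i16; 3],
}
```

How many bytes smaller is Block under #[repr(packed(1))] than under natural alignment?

12

natural layout:
  @0: channels [4B, align 4] → 4
  @4: depth [4B, align 4] → 8
  @8: height [1B, align 1] → 9
  @9: layer [1B, align 1] → 10
  +6 pad (align 8)
  @16: stride [8B, align 8] → 24
  @24: width [4B, align 4] → 28
  @28: mip_level [4B, align 4] → 32
  @32: format [4B, align 4] → 36
  @36: pitch [6B, align 2] → 42
  +6 tail pad (align 8)
  size 48, align 8
packed(1) layout:
  @0: channels [4B, align 1] → 4
  @4: depth [4B, align 1] → 8
  @8: height [1B, align 1] → 9
  @9: layer [1B, align 1] → 10
  @10: stride [8B, align 1] → 18
  @18: width [4B, align 1] → 22
  @22: mip_level [4B, align 1] → 26
  @26: format [4B, align 1] → 30
  @30: pitch [6B, align 1] → 36
  size 36, align 1
48 − 36 = 12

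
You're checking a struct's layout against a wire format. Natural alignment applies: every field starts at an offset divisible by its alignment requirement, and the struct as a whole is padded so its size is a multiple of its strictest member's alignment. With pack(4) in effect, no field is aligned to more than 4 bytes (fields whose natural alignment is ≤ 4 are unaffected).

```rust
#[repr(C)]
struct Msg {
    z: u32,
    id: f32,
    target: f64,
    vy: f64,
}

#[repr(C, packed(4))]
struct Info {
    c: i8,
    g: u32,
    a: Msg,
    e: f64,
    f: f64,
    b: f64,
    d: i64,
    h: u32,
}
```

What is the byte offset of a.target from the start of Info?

Msg: 0..4  z  (4B, 4-aligned); 4..8  id  (4B, 4-aligned); 8..16  target  (8B, 8-aligned); 16..24  vy  (8B, 8-aligned); sizeof = 24, alignof = 8
0..1  c  (1B, 1-aligned)
1..4  -- padding (3B)
4..8  g  (4B, 4-aligned)
8..32  a  (24B, 4-aligned)
within Msg: target at 8
8 + 8 = 16

16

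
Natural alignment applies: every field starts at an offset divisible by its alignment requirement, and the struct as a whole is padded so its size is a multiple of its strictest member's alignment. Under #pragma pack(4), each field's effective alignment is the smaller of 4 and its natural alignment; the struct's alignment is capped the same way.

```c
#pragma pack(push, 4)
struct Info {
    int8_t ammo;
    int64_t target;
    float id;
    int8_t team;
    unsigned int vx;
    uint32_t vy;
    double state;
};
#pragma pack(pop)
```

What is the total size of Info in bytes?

@0: ammo [1B, align 1] → 1
+3 pad (align 4)
@4: target [8B, align 4] → 12
@12: id [4B, align 4] → 16
@16: team [1B, align 1] → 17
+3 pad (align 4)
@20: vx [4B, align 4] → 24
@24: vy [4B, align 4] → 28
@28: state [8B, align 4] → 36
size 36, align 4

36 bytes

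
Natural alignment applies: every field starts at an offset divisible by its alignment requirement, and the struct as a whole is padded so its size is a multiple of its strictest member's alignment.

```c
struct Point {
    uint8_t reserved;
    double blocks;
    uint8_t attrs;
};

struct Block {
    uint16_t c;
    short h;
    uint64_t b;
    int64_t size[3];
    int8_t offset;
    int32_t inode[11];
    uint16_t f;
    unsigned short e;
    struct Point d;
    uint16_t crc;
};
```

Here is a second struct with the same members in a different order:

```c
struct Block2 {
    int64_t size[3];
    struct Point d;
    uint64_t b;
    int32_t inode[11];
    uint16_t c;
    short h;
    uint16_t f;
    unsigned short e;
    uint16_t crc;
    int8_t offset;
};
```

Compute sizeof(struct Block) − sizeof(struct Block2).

Point: @0: reserved [1B, align 1] → 1; +7 pad (align 8); @8: blocks [8B, align 8] → 16; @16: attrs [1B, align 1] → 17; +7 tail pad (align 8); size 24, align 8
@0: c [2B, align 2] → 2
@2: h [2B, align 2] → 4
+4 pad (align 8)
@8: b [8B, align 8] → 16
@16: size [24B, align 8] → 40
@40: offset [1B, align 1] → 41
+3 pad (align 4)
@44: inode [44B, align 4] → 88
@88: f [2B, align 2] → 90
@90: e [2B, align 2] → 92
+4 pad (align 8)
@96: d [24B, align 8] → 120
@120: crc [2B, align 2] → 122
+6 tail pad (align 8)
size 128, align 8
— Block2 —
@0: size [24B, align 8] → 24
@24: d [24B, align 8] → 48
@48: b [8B, align 8] → 56
@56: inode [44B, align 4] → 100
@100: c [2B, align 2] → 102
@102: h [2B, align 2] → 104
@104: f [2B, align 2] → 106
@106: e [2B, align 2] → 108
@108: crc [2B, align 2] → 110
@110: offset [1B, align 1] → 111
+1 tail pad (align 8)
size 112, align 8
128 − 112 = 16

16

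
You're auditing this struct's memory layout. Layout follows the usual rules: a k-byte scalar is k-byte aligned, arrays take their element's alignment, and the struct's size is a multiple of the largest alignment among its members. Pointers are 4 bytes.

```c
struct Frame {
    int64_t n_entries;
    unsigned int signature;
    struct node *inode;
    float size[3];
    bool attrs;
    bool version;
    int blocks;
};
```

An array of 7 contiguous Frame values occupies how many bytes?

280

n_entries at 0 (size 8, align 8) → ends 8
signature at 8 (size 4, align 4) → ends 12
inode at 12 (size 4, align 4) → ends 16
size at 16 (size 12, align 4) → ends 28
attrs at 28 (size 1, align 1) → ends 29
version at 29 (size 1, align 1) → ends 30
pad 2 to align 4 for blocks
blocks at 32 (size 4, align 4) → ends 36
tail pad 4 to reach multiple of 8
total 40 bytes, alignment 8
array of 7: 7 × 40 = 280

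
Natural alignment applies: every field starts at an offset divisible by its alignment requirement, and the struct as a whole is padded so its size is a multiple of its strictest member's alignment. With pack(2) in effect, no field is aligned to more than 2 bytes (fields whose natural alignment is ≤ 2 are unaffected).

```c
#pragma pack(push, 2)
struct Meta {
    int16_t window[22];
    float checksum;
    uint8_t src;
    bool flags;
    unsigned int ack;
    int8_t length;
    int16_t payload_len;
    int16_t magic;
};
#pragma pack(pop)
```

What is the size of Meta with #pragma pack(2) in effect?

60

@0: window [44B, align 2] → 44
@44: checksum [4B, align 2] → 48
@48: src [1B, align 1] → 49
@49: flags [1B, align 1] → 50
@50: ack [4B, align 2] → 54
@54: length [1B, align 1] → 55
+1 pad (align 2)
@56: payload_len [2B, align 2] → 58
@58: magic [2B, align 2] → 60
size 60, align 2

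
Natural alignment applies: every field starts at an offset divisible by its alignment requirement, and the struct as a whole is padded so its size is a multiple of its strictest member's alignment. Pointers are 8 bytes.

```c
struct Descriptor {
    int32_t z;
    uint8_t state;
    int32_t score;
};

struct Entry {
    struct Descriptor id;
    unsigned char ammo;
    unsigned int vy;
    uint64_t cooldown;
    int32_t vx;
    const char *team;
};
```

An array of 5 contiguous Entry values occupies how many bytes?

Descriptor: @0: z [4B, align 4] → 4; @4: state [1B, align 1] → 5; +3 pad (align 4); @8: score [4B, align 4] → 12; size 12, align 4
@0: id [12B, align 4] → 12
@12: ammo [1B, align 1] → 13
+3 pad (align 4)
@16: vy [4B, align 4] → 20
+4 pad (align 8)
@24: cooldown [8B, align 8] → 32
@32: vx [4B, align 4] → 36
+4 pad (align 8)
@40: team [8B, align 8] → 48
size 48, align 8
array of 5: 5 × 48 = 240

240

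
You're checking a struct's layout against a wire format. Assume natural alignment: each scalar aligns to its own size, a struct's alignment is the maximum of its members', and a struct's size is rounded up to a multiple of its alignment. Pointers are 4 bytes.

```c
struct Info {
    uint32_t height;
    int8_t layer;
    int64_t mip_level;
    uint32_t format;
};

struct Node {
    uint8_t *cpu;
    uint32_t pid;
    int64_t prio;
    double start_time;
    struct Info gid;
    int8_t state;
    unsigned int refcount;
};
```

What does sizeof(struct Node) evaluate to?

56 bytes

Info: 0..4  height  (4B, 4-aligned); 4..5  layer  (1B, 1-aligned); 5..8  -- padding (3B); 8..16  mip_level  (8B, 8-aligned); 16..20  format  (4B, 4-aligned); 20..24  -- tail padding (4B); sizeof = 24, alignof = 8
0..4  cpu  (4B, 4-aligned)
4..8  pid  (4B, 4-aligned)
8..16  prio  (8B, 8-aligned)
16..24  start_time  (8B, 8-aligned)
24..48  gid  (24B, 8-aligned)
48..49  state  (1B, 1-aligned)
49..52  -- padding (3B)
52..56  refcount  (4B, 4-aligned)
sizeof = 56, alignof = 8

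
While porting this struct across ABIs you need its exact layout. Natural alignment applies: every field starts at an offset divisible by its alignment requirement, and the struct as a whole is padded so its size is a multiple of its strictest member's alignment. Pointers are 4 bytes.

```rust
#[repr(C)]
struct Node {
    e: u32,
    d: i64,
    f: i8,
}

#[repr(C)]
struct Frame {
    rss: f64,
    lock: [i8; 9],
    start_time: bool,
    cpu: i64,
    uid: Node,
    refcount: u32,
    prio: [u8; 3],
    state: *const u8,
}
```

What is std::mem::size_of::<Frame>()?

Node: e at 0 (size 4, align 4) → ends 4; pad 4 to align 8 for d; d at 8 (size 8, align 8) → ends 16; f at 16 (size 1, align 1) → ends 17; tail pad 7 to reach multiple of 8; total 24 bytes, alignment 8
rss at 0 (size 8, align 8) → ends 8
lock at 8 (size 9, align 1) → ends 17
start_time at 17 (size 1, align 1) → ends 18
pad 6 to align 8 for cpu
cpu at 24 (size 8, align 8) → ends 32
uid at 32 (size 24, align 8) → ends 56
refcount at 56 (size 4, align 4) → ends 60
prio at 60 (size 3, align 1) → ends 63
pad 1 to align 4 for state
state at 64 (size 4, align 4) → ends 68
tail pad 4 to reach multiple of 8
total 72 bytes, alignment 8

72 bytes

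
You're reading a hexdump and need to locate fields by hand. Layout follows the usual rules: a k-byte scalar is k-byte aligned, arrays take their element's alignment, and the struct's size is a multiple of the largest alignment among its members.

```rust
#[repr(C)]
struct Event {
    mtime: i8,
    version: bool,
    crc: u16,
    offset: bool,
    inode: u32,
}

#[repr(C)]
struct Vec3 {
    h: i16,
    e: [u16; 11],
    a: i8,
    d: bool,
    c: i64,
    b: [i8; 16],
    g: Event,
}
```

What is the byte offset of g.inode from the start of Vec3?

64

Event: @0: mtime [1B, align 1] → 1; @1: version [1B, align 1] → 2; @2: crc [2B, align 2] → 4; @4: offset [1B, align 1] → 5; +3 pad (align 4); @8: inode [4B, align 4] → 12; size 12, align 4
@0: h [2B, align 2] → 2
@2: e [22B, align 2] → 24
@24: a [1B, align 1] → 25
@25: d [1B, align 1] → 26
+6 pad (align 8)
@32: c [8B, align 8] → 40
@40: b [16B, align 1] → 56
@56: g [12B, align 4] → 68
within Event: inode at 8
56 + 8 = 64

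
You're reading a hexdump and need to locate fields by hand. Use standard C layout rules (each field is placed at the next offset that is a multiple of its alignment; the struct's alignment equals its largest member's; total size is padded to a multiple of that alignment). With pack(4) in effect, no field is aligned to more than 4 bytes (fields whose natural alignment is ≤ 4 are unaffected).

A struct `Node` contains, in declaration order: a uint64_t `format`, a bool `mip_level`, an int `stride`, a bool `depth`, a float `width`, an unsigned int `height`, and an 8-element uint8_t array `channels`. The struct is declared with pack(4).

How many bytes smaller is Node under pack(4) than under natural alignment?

natural layout:
  format at 0 (size 8, align 8) → ends 8
  mip_level at 8 (size 1, align 1) → ends 9
  pad 3 to align 4 for stride
  stride at 12 (size 4, align 4) → ends 16
  depth at 16 (size 1, align 1) → ends 17
  pad 3 to align 4 for width
  width at 20 (size 4, align 4) → ends 24
  height at 24 (size 4, align 4) → ends 28
  channels at 28 (size 8, align 1) → ends 36
  tail pad 4 to reach multiple of 8
  total 40 bytes, alignment 8
packed(4) layout:
  format at 0 (size 8, align 4) → ends 8
  mip_level at 8 (size 1, align 1) → ends 9
  pad 3 to align 4 for stride
  stride at 12 (size 4, align 4) → ends 16
  depth at 16 (size 1, align 1) → ends 17
  pad 3 to align 4 for width
  width at 20 (size 4, align 4) → ends 24
  height at 24 (size 4, align 4) → ends 28
  channels at 28 (size 8, align 1) → ends 36
  total 36 bytes, alignment 4
40 − 36 = 4

4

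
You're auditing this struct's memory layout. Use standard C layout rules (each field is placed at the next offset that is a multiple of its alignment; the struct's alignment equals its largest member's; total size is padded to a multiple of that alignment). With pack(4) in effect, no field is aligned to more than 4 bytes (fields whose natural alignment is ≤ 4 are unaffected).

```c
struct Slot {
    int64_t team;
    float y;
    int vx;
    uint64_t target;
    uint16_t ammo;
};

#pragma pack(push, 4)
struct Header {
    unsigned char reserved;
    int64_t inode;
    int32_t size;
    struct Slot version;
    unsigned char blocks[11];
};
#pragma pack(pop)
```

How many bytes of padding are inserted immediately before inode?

Slot: team at 0 (size 8, align 8) → ends 8; y at 8 (size 4, align 4) → ends 12; vx at 12 (size 4, align 4) → ends 16; target at 16 (size 8, align 8) → ends 24; ammo at 24 (size 2, align 2) → ends 26; tail pad 6 to reach multiple of 8; total 32 bytes, alignment 8
reserved at 0 (size 1, align 1) → ends 1
pad 3 to align 4 for inode
inode at 4 (size 8, align 4) → ends 12

3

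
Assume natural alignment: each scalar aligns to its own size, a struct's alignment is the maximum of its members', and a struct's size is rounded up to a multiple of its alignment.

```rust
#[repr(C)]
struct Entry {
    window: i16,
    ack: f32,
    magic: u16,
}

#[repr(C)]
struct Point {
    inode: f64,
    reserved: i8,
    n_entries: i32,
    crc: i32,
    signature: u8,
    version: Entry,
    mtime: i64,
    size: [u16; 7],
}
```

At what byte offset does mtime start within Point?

Entry: @0: window [2B, align 2] → 2; +2 pad (align 4); @4: ack [4B, align 4] → 8; @8: magic [2B, align 2] → 10; +2 tail pad (align 4); size 12, align 4
@0: inode [8B, align 8] → 8
@8: reserved [1B, align 1] → 9
+3 pad (align 4)
@12: n_entries [4B, align 4] → 16
@16: crc [4B, align 4] → 20
@20: signature [1B, align 1] → 21
+3 pad (align 4)
@24: version [12B, align 4] → 36
+4 pad (align 8)
@40: mtime [8B, align 8] → 48

40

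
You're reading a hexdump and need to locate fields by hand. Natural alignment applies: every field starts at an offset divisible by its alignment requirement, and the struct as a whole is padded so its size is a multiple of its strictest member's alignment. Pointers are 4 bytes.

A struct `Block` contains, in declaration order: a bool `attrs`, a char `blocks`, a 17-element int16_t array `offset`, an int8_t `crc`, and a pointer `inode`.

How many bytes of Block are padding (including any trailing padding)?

@0: attrs [1B, align 1] → 1
@1: blocks [1B, align 1] → 2
@2: offset [34B, align 2] → 36
@36: crc [1B, align 1] → 37
+3 pad (align 4)
@40: inode [4B, align 4] → 44
size 44, align 4
data bytes 41, size 44 → padding 3

3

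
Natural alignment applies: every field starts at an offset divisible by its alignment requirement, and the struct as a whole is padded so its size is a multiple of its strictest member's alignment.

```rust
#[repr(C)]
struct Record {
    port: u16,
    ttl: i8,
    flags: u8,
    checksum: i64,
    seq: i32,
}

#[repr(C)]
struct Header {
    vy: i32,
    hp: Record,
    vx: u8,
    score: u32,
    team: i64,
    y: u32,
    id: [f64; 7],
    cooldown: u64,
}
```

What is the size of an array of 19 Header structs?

Record: 0..2  port  (2B, 2-aligned); 2..3  ttl  (1B, 1-aligned); 3..4  flags  (1B, 1-aligned); 4..8  -- padding (4B); 8..16  checksum  (8B, 8-aligned); 16..20  seq  (4B, 4-aligned); 20..24  -- tail padding (4B); sizeof = 24, alignof = 8
0..4  vy  (4B, 4-aligned)
4..8  -- padding (4B)
8..32  hp  (24B, 8-aligned)
32..33  vx  (1B, 1-aligned)
33..36  -- padding (3B)
36..40  score  (4B, 4-aligned)
40..48  team  (8B, 8-aligned)
48..52  y  (4B, 4-aligned)
52..56  -- padding (4B)
56..112  id  (56B, 8-aligned)
112..120  cooldown  (8B, 8-aligned)
sizeof = 120, alignof = 8
array of 19: 19 × 120 = 2280

2280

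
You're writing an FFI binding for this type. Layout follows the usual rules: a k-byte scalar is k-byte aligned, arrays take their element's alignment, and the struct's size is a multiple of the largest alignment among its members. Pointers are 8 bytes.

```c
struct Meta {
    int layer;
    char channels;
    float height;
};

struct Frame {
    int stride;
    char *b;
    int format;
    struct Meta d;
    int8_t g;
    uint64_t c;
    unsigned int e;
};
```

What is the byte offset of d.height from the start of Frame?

28

Meta: layer at 0 (size 4, align 4) → ends 4; channels at 4 (size 1, align 1) → ends 5; pad 3 to align 4 for height; height at 8 (size 4, align 4) → ends 12; total 12 bytes, alignment 4
stride at 0 (size 4, align 4) → ends 4
pad 4 to align 8 for b
b at 8 (size 8, align 8) → ends 16
format at 16 (size 4, align 4) → ends 20
d at 20 (size 12, align 4) → ends 32
within Meta: height at 8
20 + 8 = 28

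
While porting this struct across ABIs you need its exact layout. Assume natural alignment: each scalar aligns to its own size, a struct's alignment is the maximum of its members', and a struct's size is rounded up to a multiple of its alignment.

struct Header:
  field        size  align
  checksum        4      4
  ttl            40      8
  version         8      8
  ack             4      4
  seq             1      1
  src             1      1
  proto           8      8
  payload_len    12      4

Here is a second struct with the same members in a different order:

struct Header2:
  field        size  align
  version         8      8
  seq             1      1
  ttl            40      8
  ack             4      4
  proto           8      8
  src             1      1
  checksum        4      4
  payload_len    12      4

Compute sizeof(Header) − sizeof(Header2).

-8

checksum at 0 (size 4, align 4) → ends 4
pad 4 to align 8 for ttl
ttl at 8 (size 40, align 8) → ends 48
version at 48 (size 8, align 8) → ends 56
ack at 56 (size 4, align 4) → ends 60
seq at 60 (size 1, align 1) → ends 61
src at 61 (size 1, align 1) → ends 62
pad 2 to align 8 for proto
proto at 64 (size 8, align 8) → ends 72
payload_len at 72 (size 12, align 4) → ends 84
tail pad 4 to reach multiple of 8
total 88 bytes, alignment 8
— Header2 —
version at 0 (size 8, align 8) → ends 8
seq at 8 (size 1, align 1) → ends 9
pad 7 to align 8 for ttl
ttl at 16 (size 40, align 8) → ends 56
ack at 56 (size 4, align 4) → ends 60
pad 4 to align 8 for proto
proto at 64 (size 8, align 8) → ends 72
src at 72 (size 1, align 1) → ends 73
pad 3 to align 4 for checksum
checksum at 76 (size 4, align 4) → ends 80
payload_len at 80 (size 12, align 4) → ends 92
tail pad 4 to reach multiple of 8
total 96 bytes, alignment 8
88 − 96 = -8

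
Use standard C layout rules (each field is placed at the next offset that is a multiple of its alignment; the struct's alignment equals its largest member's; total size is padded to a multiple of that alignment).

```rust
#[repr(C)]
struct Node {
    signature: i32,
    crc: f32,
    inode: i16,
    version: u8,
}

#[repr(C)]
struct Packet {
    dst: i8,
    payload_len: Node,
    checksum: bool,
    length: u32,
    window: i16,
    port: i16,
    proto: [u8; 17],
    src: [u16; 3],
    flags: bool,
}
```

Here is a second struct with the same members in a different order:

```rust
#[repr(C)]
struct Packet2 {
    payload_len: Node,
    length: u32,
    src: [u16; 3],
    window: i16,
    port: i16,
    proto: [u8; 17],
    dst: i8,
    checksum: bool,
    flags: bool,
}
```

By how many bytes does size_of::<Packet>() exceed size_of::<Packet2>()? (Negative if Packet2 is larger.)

Node: @0: signature [4B, align 4] → 4; @4: crc [4B, align 4] → 8; @8: inode [2B, align 2] → 10; @10: version [1B, align 1] → 11; +1 tail pad (align 4); size 12, align 4
@0: dst [1B, align 1] → 1
+3 pad (align 4)
@4: payload_len [12B, align 4] → 16
@16: checksum [1B, align 1] → 17
+3 pad (align 4)
@20: length [4B, align 4] → 24
@24: window [2B, align 2] → 26
@26: port [2B, align 2] → 28
@28: proto [17B, align 1] → 45
+1 pad (align 2)
@46: src [6B, align 2] → 52
@52: flags [1B, align 1] → 53
+3 tail pad (align 4)
size 56, align 4
— Packet2 —
@0: payload_len [12B, align 4] → 12
@12: length [4B, align 4] → 16
@16: src [6B, align 2] → 22
@22: window [2B, align 2] → 24
@24: port [2B, align 2] → 26
@26: proto [17B, align 1] → 43
@43: dst [1B, align 1] → 44
@44: checksum [1B, align 1] → 45
@45: flags [1B, align 1] → 46
+2 tail pad (align 4)
size 48, align 4
56 − 48 = 8

8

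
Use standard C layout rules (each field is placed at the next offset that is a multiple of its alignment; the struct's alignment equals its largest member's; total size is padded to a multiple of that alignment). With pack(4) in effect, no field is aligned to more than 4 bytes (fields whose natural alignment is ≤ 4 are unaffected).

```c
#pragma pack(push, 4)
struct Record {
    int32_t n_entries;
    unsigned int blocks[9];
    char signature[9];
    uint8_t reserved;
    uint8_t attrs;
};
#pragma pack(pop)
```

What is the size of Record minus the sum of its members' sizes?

@0: n_entries [4B, align 4] → 4
@4: blocks [36B, align 4] → 40
@40: signature [9B, align 1] → 49
@49: reserved [1B, align 1] → 50
@50: attrs [1B, align 1] → 51
+1 tail pad (align 4)
size 52, align 4
data bytes 51, size 52 → padding 1

1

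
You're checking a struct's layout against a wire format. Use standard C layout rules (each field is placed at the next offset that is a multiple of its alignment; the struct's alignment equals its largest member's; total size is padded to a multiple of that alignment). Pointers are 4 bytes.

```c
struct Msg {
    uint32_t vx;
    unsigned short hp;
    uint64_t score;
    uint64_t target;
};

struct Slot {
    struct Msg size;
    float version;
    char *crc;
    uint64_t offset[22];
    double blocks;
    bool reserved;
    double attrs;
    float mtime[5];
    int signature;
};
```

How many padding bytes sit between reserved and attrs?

Msg: vx at 0 (size 4, align 4) → ends 4; hp at 4 (size 2, align 2) → ends 6; pad 2 to align 8 for score; score at 8 (size 8, align 8) → ends 16; target at 16 (size 8, align 8) → ends 24; total 24 bytes, alignment 8
size at 0 (size 24, align 8) → ends 24
version at 24 (size 4, align 4) → ends 28
crc at 28 (size 4, align 4) → ends 32
offset at 32 (size 176, align 8) → ends 208
blocks at 208 (size 8, align 8) → ends 216
reserved at 216 (size 1, align 1) → ends 217
pad 7 to align 8 for attrs
attrs at 224 (size 8, align 8) → ends 232

7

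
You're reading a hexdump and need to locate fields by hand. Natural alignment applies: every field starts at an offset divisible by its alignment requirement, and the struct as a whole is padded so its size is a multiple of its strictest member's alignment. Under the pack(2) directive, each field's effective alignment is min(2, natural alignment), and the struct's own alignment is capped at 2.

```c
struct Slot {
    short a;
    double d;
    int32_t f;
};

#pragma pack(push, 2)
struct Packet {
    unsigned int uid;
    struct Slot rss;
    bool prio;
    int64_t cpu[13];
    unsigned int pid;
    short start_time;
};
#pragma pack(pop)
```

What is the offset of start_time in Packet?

Slot: 0..2  a  (2B, 2-aligned); 2..8  -- padding (6B); 8..16  d  (8B, 8-aligned); 16..20  f  (4B, 4-aligned); 20..24  -- tail padding (4B); sizeof = 24, alignof = 8
0..4  uid  (4B, 2-aligned)
4..28  rss  (24B, 2-aligned)
28..29  prio  (1B, 1-aligned)
29..30  -- padding (1B)
30..134  cpu  (104B, 2-aligned)
134..138  pid  (4B, 2-aligned)
138..140  start_time  (2B, 2-aligned)

138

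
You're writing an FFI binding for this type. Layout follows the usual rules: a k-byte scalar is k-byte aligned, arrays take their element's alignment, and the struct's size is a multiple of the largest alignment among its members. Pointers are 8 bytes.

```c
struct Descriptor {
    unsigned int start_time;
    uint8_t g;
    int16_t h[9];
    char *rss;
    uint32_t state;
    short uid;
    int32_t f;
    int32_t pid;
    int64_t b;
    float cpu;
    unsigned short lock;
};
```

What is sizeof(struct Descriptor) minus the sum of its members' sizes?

5

0..4  start_time  (4B, 4-aligned)
4..5  g  (1B, 1-aligned)
5..6  -- padding (1B)
6..24  h  (18B, 2-aligned)
24..32  rss  (8B, 8-aligned)
32..36  state  (4B, 4-aligned)
36..38  uid  (2B, 2-aligned)
38..40  -- padding (2B)
40..44  f  (4B, 4-aligned)
44..48  pid  (4B, 4-aligned)
48..56  b  (8B, 8-aligned)
56..60  cpu  (4B, 4-aligned)
60..62  lock  (2B, 2-aligned)
62..64  -- tail padding (2B)
sizeof = 64, alignof = 8
data bytes 59, size 64 → padding 5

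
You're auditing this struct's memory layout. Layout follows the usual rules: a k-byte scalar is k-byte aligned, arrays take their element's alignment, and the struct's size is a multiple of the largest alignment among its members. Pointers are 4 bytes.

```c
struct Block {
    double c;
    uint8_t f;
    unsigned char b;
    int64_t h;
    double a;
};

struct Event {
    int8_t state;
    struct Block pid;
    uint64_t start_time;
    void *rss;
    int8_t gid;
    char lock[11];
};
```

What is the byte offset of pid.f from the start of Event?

16

Block: @0: c [8B, align 8] → 8; @8: f [1B, align 1] → 9; @9: b [1B, align 1] → 10; +6 pad (align 8); @16: h [8B, align 8] → 24; @24: a [8B, align 8] → 32; size 32, align 8
@0: state [1B, align 1] → 1
+7 pad (align 8)
@8: pid [32B, align 8] → 40
within Block: f at 8
8 + 8 = 16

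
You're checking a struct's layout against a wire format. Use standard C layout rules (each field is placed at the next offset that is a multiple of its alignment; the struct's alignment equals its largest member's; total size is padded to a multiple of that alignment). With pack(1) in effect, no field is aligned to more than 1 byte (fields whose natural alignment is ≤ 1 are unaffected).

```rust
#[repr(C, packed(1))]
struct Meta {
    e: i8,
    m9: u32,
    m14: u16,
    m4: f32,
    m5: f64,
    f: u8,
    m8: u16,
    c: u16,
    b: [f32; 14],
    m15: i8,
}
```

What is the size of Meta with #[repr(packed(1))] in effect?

81

0..1  e  (1B, 1-aligned)
1..5  m9  (4B, 1-aligned)
5..7  m14  (2B, 1-aligned)
7..11  m4  (4B, 1-aligned)
11..19  m5  (8B, 1-aligned)
19..20  f  (1B, 1-aligned)
20..22  m8  (2B, 1-aligned)
22..24  c  (2B, 1-aligned)
24..80  b  (56B, 1-aligned)
80..81  m15  (1B, 1-aligned)
sizeof = 81, alignof = 1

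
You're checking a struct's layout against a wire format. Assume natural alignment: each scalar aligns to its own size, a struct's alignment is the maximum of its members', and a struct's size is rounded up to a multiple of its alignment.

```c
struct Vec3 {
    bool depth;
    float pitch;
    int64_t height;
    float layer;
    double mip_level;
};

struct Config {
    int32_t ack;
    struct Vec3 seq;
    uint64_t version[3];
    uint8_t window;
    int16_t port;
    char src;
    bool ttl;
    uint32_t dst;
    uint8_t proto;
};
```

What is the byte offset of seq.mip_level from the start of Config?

32

Vec3: @0: depth [1B, align 1] → 1; +3 pad (align 4); @4: pitch [4B, align 4] → 8; @8: height [8B, align 8] → 16; @16: layer [4B, align 4] → 20; +4 pad (align 8); @24: mip_level [8B, align 8] → 32; size 32, align 8
@0: ack [4B, align 4] → 4
+4 pad (align 8)
@8: seq [32B, align 8] → 40
within Vec3: mip_level at 24
8 + 24 = 32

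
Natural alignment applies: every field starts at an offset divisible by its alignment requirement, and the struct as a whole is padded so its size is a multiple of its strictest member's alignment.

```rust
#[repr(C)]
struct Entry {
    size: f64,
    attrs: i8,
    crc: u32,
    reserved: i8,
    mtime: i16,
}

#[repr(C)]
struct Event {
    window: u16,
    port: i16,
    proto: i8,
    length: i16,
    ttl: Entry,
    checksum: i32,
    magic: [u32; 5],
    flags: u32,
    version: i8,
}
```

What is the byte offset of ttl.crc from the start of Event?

Entry: @0: size [8B, align 8] → 8; @8: attrs [1B, align 1] → 9; +3 pad (align 4); @12: crc [4B, align 4] → 16; @16: reserved [1B, align 1] → 17; +1 pad (align 2); @18: mtime [2B, align 2] → 20; +4 tail pad (align 8); size 24, align 8
@0: window [2B, align 2] → 2
@2: port [2B, align 2] → 4
@4: proto [1B, align 1] → 5
+1 pad (align 2)
@6: length [2B, align 2] → 8
@8: ttl [24B, align 8] → 32
within Entry: crc at 12
8 + 12 = 20

20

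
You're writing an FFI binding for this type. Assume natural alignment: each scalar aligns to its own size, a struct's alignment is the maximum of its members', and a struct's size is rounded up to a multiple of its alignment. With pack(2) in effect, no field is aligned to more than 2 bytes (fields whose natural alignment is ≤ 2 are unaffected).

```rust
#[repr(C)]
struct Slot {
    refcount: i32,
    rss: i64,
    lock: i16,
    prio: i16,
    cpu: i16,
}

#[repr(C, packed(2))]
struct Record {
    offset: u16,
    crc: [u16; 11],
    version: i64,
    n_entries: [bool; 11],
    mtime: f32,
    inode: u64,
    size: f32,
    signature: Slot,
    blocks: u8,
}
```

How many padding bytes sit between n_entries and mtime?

1

Slot: @0: refcount [4B, align 4] → 4; +4 pad (align 8); @8: rss [8B, align 8] → 16; @16: lock [2B, align 2] → 18; @18: prio [2B, align 2] → 20; @20: cpu [2B, align 2] → 22; +2 tail pad (align 8); size 24, align 8
@0: offset [2B, align 2] → 2
@2: crc [22B, align 2] → 24
@24: version [8B, align 2] → 32
@32: n_entries [11B, align 1] → 43
+1 pad (align 2)
@44: mtime [4B, align 2] → 48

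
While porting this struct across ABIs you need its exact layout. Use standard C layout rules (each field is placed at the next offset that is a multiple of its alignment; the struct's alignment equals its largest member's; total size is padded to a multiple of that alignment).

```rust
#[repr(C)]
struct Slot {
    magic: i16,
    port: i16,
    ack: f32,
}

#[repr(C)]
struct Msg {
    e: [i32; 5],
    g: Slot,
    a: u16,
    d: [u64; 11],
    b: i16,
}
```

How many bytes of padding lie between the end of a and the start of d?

2

Slot: 0..2  magic  (2B, 2-aligned); 2..4  port  (2B, 2-aligned); 4..8  ack  (4B, 4-aligned); sizeof = 8, alignof = 4
0..20  e  (20B, 4-aligned)
20..28  g  (8B, 4-aligned)
28..30  a  (2B, 2-aligned)
30..32  -- padding (2B)
32..120  d  (88B, 8-aligned)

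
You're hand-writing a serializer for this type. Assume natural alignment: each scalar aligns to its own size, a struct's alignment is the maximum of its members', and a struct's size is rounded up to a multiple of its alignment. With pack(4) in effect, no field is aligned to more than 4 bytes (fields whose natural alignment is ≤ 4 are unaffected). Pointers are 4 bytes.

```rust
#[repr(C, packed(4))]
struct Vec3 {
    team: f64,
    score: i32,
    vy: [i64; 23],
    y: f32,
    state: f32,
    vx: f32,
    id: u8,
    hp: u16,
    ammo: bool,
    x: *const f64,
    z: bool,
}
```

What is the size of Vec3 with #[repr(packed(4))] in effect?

224

0..8  team  (8B, 4-aligned)
8..12  score  (4B, 4-aligned)
12..196  vy  (184B, 4-aligned)
196..200  y  (4B, 4-aligned)
200..204  state  (4B, 4-aligned)
204..208  vx  (4B, 4-aligned)
208..209  id  (1B, 1-aligned)
209..210  -- padding (1B)
210..212  hp  (2B, 2-aligned)
212..213  ammo  (1B, 1-aligned)
213..216  -- padding (3B)
216..220  x  (4B, 4-aligned)
220..221  z  (1B, 1-aligned)
221..224  -- tail padding (3B)
sizeof = 224, alignof = 4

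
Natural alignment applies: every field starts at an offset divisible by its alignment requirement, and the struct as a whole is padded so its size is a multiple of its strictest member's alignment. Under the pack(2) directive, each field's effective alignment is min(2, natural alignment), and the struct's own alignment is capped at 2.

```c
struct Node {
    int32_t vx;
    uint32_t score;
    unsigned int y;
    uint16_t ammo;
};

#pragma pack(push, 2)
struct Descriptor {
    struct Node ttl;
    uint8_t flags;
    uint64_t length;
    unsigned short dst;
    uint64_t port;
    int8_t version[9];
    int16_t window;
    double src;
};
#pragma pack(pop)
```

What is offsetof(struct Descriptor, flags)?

16

Node: @0: vx [4B, align 4] → 4; @4: score [4B, align 4] → 8; @8: y [4B, align 4] → 12; @12: ammo [2B, align 2] → 14; +2 tail pad (align 4); size 16, align 4
@0: ttl [16B, align 2] → 16
@16: flags [1B, align 1] → 17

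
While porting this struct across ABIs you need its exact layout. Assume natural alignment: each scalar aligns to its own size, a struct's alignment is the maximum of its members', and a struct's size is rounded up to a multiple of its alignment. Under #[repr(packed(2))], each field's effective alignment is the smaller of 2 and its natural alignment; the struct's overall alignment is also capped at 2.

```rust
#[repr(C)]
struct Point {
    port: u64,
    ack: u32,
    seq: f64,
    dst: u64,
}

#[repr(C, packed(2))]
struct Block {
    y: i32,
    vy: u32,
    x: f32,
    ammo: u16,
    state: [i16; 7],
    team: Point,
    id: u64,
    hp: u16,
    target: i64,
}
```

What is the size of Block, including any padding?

Point: @0: port [8B, align 8] → 8; @8: ack [4B, align 4] → 12; +4 pad (align 8); @16: seq [8B, align 8] → 24; @24: dst [8B, align 8] → 32; size 32, align 8
@0: y [4B, align 2] → 4
@4: vy [4B, align 2] → 8
@8: x [4B, align 2] → 12
@12: ammo [2B, align 2] → 14
@14: state [14B, align 2] → 28
@28: team [32B, align 2] → 60
@60: id [8B, align 2] → 68
@68: hp [2B, align 2] → 70
@70: target [8B, align 2] → 78
size 78, align 2

78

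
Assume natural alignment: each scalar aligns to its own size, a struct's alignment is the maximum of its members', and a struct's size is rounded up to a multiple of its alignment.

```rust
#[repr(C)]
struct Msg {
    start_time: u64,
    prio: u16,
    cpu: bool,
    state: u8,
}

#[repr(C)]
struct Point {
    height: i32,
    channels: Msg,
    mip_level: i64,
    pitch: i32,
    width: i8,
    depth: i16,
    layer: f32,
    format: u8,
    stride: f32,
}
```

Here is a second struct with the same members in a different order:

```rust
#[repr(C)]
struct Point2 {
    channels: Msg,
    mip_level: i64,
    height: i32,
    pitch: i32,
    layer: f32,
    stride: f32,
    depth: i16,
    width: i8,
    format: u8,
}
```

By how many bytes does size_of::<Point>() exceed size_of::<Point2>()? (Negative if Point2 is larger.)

Msg: start_time at 0 (size 8, align 8) → ends 8; prio at 8 (size 2, align 2) → ends 10; cpu at 10 (size 1, align 1) → ends 11; state at 11 (size 1, align 1) → ends 12; tail pad 4 to reach multiple of 8; total 16 bytes, alignment 8
height at 0 (size 4, align 4) → ends 4
pad 4 to align 8 for channels
channels at 8 (size 16, align 8) → ends 24
mip_level at 24 (size 8, align 8) → ends 32
pitch at 32 (size 4, align 4) → ends 36
width at 36 (size 1, align 1) → ends 37
pad 1 to align 2 for depth
depth at 38 (size 2, align 2) → ends 40
layer at 40 (size 4, align 4) → ends 44
format at 44 (size 1, align 1) → ends 45
pad 3 to align 4 for stride
stride at 48 (size 4, align 4) → ends 52
tail pad 4 to reach multiple of 8
total 56 bytes, alignment 8
— Point2 —
channels at 0 (size 16, align 8) → ends 16
mip_level at 16 (size 8, align 8) → ends 24
height at 24 (size 4, align 4) → ends 28
pitch at 28 (size 4, align 4) → ends 32
layer at 32 (size 4, align 4) → ends 36
stride at 36 (size 4, align 4) → ends 40
depth at 40 (size 2, align 2) → ends 42
width at 42 (size 1, align 1) → ends 43
format at 43 (size 1, align 1) → ends 44
tail pad 4 to reach multiple of 8
total 48 bytes, alignment 8
56 − 48 = 8

8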